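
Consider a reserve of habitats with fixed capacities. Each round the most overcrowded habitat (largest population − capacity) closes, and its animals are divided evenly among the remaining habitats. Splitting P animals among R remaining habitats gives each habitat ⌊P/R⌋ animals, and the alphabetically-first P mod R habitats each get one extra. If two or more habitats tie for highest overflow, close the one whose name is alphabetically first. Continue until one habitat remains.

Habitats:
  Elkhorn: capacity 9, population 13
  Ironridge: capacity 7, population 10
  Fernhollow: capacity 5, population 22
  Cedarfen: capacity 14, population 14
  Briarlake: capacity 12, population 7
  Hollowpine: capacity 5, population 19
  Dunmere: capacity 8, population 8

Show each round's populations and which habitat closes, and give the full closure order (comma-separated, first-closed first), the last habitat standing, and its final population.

Closure order: Fernhollow, Hollowpine, Elkhorn, Ironridge, Cedarfen, Dunmere
Last habitat: Briarlake with 93 animals

Round 1: Briarlake=7 Cedarfen=14 Dunmere=8 Elkhorn=13 Fernhollow=22 Hollowpine=19 Ironridge=10 → close Fernhollow (overflow 17)
  22÷6 = 3 each, +1 to first 4
Round 2: Briarlake=11 Cedarfen=18 Dunmere=12 Elkhorn=17 Hollowpine=22 Ironridge=13 → close Hollowpine (overflow 17)
  22÷5 = 4 each, +1 to first 2
Round 3: Briarlake=16 Cedarfen=23 Dunmere=16 Elkhorn=21 Ironridge=17 → close Elkhorn (overflow 12)
  21÷4 = 5 each, +1 to first 1
Round 4: Briarlake=22 Cedarfen=28 Dunmere=21 Ironridge=22 → close Ironridge (overflow 15)
  22÷3 = 7 each, +1 to first 1
Round 5: Briarlake=30 Cedarfen=35 Dunmere=28 → close Cedarfen (overflow 21)
  35÷2 = 17 each, +1 to first 1
Round 6: Briarlake=48 Dunmere=45 → close Dunmere (overflow 37)
  45÷1 = 45 each, +1 to first 0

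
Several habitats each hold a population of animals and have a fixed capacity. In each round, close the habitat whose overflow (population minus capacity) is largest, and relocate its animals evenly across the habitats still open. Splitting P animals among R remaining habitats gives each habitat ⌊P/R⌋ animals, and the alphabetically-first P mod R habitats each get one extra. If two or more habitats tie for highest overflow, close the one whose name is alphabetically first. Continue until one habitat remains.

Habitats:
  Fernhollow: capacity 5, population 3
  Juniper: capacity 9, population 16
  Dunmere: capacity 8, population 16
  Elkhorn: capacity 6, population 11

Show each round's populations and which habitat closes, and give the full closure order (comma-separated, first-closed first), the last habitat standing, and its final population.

Round 1: Dunmere=16 Elkhorn=11 Fernhollow=3 Juniper=16 → close Dunmere (overflow 8)
  16÷3 = 5 each, +1 to first 1
Round 2: Elkhorn=17 Fernhollow=8 Juniper=21 → close Juniper (overflow 12)
  21÷2 = 10 each, +1 to first 1
Round 3: Elkhorn=28 Fernhollow=18 → close Elkhorn (overflow 22)
  28÷1 = 28 each, +1 to first 0

Closure order: Dunmere, Juniper, Elkhorn
Last habitat: Fernhollow with 46 animals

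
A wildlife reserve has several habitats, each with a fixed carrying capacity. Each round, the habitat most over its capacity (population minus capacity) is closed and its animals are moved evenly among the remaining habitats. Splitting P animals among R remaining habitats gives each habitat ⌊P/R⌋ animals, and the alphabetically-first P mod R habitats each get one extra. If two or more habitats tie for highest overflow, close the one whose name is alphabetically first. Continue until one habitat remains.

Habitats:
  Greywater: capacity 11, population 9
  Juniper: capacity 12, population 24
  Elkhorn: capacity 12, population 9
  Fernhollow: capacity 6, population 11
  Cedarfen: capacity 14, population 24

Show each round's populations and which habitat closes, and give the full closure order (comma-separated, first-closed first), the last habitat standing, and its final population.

Round 1: Cedarfen=24 Elkhorn=9 Fernhollow=11 Greywater=9 Juniper=24 → close Juniper (overflow 12)
  24÷4 = 6 each, +1 to first 0
Round 2: Cedarfen=30 Elkhorn=15 Fernhollow=17 Greywater=15 → close Cedarfen (overflow 16)
  30÷3 = 10 each, +1 to first 0
Round 3: Elkhorn=25 Fernhollow=27 Greywater=25 → close Fernhollow (overflow 21)
  27÷2 = 13 each, +1 to first 1
Round 4: Elkhorn=39 Greywater=38 → close Elkhorn (overflow 27)
  39÷1 = 39 each, +1 to first 0

Closure order: Juniper, Cedarfen, Fernhollow, Elkhorn
Last habitat: Greywater with 77 animals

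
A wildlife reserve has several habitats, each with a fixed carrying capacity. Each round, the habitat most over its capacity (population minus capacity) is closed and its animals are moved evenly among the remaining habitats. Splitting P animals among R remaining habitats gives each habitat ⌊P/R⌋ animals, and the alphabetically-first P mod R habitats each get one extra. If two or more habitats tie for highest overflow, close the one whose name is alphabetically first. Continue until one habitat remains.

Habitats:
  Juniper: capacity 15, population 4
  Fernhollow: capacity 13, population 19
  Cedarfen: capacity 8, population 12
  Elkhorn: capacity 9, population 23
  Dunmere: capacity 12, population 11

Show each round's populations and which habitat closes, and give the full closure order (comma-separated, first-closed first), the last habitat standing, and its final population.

Round 1: Cedarfen=12 Dunmere=11 Elkhorn=23 Fernhollow=19 Juniper=4 → close Elkhorn (overflow 14)
  23÷4 = 5 each, +1 to first 3
Round 2: Cedarfen=18 Dunmere=17 Fernhollow=25 Juniper=9 → close Fernhollow (overflow 12)
  25÷3 = 8 each, +1 to first 1
Round 3: Cedarfen=27 Dunmere=25 Juniper=17 → close Cedarfen (overflow 19)
  27÷2 = 13 each, +1 to first 1
Round 4: Dunmere=39 Juniper=30 → close Dunmere (overflow 27)
  39÷1 = 39 each, +1 to first 0

Closure order: Elkhorn, Fernhollow, Cedarfen, Dunmere
Last habitat: Juniper with 69 animals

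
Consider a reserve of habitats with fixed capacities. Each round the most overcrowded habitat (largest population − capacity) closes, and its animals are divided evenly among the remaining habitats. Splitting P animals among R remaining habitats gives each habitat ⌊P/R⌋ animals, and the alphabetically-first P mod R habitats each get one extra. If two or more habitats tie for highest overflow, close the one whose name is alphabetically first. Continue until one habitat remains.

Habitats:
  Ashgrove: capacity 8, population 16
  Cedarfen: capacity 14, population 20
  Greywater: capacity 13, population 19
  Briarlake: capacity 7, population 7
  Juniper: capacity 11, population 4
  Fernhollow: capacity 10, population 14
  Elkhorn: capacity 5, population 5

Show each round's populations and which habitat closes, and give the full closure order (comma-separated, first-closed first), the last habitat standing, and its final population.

Closure order: Ashgrove, Cedarfen, Fernhollow, Greywater, Briarlake, Elkhorn
Last habitat: Juniper with 85 animals

Round 1: Ashgrove=16 Briarlake=7 Cedarfen=20 Elkhorn=5 Fernhollow=14 Greywater=19 Juniper=4 → close Ashgrove (overflow 8)
  16÷6 = 2 each, +1 to first 4
Round 2: Briarlake=10 Cedarfen=23 Elkhorn=8 Fernhollow=17 Greywater=21 Juniper=6 → close Cedarfen (overflow 9)
  23÷5 = 4 each, +1 to first 3
Round 3: Briarlake=15 Elkhorn=13 Fernhollow=22 Greywater=25 Juniper=10 → close Fernhollow (overflow 12)
  22÷4 = 5 each, +1 to first 2
Round 4: Briarlake=21 Elkhorn=19 Greywater=30 Juniper=15 → close Greywater (overflow 17)
  30÷3 = 10 each, +1 to first 0
Round 5: Briarlake=31 Elkhorn=29 Juniper=25 → close Briarlake (overflow 24)
  31÷2 = 15 each, +1 to first 1
Round 6: Elkhorn=45 Juniper=40 → close Elkhorn (overflow 40)
  45÷1 = 45 each, +1 to first 0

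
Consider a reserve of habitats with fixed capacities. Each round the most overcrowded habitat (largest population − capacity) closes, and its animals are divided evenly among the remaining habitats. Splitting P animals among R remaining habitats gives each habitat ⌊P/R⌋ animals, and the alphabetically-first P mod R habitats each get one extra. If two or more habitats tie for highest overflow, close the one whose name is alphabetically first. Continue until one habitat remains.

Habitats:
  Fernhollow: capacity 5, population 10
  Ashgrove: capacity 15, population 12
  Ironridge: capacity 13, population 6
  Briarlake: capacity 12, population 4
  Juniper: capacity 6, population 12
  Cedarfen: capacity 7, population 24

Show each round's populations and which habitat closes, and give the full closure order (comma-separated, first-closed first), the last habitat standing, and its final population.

Closure order: Cedarfen, Fernhollow, Juniper, Ashgrove, Ironridge
Last habitat: Briarlake with 68 animals

Round 1: Ashgrove=12 Briarlake=4 Cedarfen=24 Fernhollow=10 Ironridge=6 Juniper=12 → close Cedarfen (overflow 17)
  24÷5 = 4 each, +1 to first 4
Round 2: Ashgrove=17 Briarlake=9 Fernhollow=15 Ironridge=11 Juniper=16 → close Fernhollow (overflow 10)
  15÷4 = 3 each, +1 to first 3
Round 3: Ashgrove=21 Briarlake=13 Ironridge=15 Juniper=19 → close Juniper (overflow 13)
  19÷3 = 6 each, +1 to first 1
Round 4: Ashgrove=28 Briarlake=19 Ironridge=21 → close Ashgrove (overflow 13)
  28÷2 = 14 each, +1 to first 0
Round 5: Briarlake=33 Ironridge=35 → close Ironridge (overflow 22)
  35÷1 = 35 each, +1 to first 0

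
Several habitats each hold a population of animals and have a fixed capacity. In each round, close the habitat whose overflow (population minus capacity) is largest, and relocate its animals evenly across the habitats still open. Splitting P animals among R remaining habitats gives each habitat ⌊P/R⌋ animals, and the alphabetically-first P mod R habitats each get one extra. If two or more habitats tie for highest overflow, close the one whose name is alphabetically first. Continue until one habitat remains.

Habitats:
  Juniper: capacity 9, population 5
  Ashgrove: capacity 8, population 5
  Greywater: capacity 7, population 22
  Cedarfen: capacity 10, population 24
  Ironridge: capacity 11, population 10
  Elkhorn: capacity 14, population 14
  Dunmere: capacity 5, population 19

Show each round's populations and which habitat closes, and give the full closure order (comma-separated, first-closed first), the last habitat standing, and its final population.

Closure order: Greywater, Cedarfen, Dunmere, Elkhorn, Ashgrove, Ironridge
Last habitat: Juniper with 99 animals

Round 1: Ashgrove=5 Cedarfen=24 Dunmere=19 Elkhorn=14 Greywater=22 Ironridge=10 Juniper=5 → close Greywater (overflow 15)
  22÷6 = 3 each, +1 to first 4
Round 2: Ashgrove=9 Cedarfen=28 Dunmere=23 Elkhorn=18 Ironridge=13 Juniper=8 → close Cedarfen (overflow 18)
  28÷5 = 5 each, +1 to first 3
Round 3: Ashgrove=15 Dunmere=29 Elkhorn=24 Ironridge=18 Juniper=13 → close Dunmere (overflow 24)
  29÷4 = 7 each, +1 to first 1
Round 4: Ashgrove=23 Elkhorn=31 Ironridge=25 Juniper=20 → close Elkhorn (overflow 17)
  31÷3 = 10 each, +1 to first 1
Round 5: Ashgrove=34 Ironridge=35 Juniper=30 → close Ashgrove (overflow 26)
  34÷2 = 17 each, +1 to first 0
Round 6: Ironridge=52 Juniper=47 → close Ironridge (overflow 41)
  52÷1 = 52 each, +1 to first 0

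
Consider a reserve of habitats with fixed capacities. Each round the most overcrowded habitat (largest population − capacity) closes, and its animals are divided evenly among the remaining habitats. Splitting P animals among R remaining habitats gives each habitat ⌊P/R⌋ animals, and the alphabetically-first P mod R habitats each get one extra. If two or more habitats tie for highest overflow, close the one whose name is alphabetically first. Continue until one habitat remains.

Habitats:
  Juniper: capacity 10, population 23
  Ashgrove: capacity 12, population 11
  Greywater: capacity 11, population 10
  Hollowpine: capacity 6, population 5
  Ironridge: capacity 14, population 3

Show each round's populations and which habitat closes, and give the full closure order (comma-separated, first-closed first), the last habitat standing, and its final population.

Closure order: Juniper, Ashgrove, Greywater, Hollowpine
Last habitat: Ironridge with 52 animals

Round 1: Ashgrove=11 Greywater=10 Hollowpine=5 Ironridge=3 Juniper=23 → close Juniper (overflow 13)
  23÷4 = 5 each, +1 to first 3
Round 2: Ashgrove=17 Greywater=16 Hollowpine=11 Ironridge=8 → close Ashgrove (overflow 5)
  17÷3 = 5 each, +1 to first 2
Round 3: Greywater=22 Hollowpine=17 Ironridge=13 → close Greywater (overflow 11)
  22÷2 = 11 each, +1 to first 0
Round 4: Hollowpine=28 Ironridge=24 → close Hollowpine (overflow 22)
  28÷1 = 28 each, +1 to first 0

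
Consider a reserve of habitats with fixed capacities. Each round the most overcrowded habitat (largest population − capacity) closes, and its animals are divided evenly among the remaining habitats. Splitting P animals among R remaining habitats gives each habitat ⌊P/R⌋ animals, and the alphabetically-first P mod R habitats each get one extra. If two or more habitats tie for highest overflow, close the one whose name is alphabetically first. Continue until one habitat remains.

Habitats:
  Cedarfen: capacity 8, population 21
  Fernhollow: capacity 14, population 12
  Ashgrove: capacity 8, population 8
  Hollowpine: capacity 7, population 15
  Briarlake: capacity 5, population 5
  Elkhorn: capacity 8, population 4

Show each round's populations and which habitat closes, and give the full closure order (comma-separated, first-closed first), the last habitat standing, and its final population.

Round 1: Ashgrove=8 Briarlake=5 Cedarfen=21 Elkhorn=4 Fernhollow=12 Hollowpine=15 → close Cedarfen (overflow 13)
  21÷5 = 4 each, +1 to first 1
Round 2: Ashgrove=13 Briarlake=9 Elkhorn=8 Fernhollow=16 Hollowpine=19 → close Hollowpine (overflow 12)
  19÷4 = 4 each, +1 to first 3
Round 3: Ashgrove=18 Briarlake=14 Elkhorn=13 Fernhollow=20 → close Ashgrove (overflow 10)
  18÷3 = 6 each, +1 to first 0
Round 4: Briarlake=20 Elkhorn=19 Fernhollow=26 → close Briarlake (overflow 15)
  20÷2 = 10 each, +1 to first 0
Round 5: Elkhorn=29 Fernhollow=36 → close Fernhollow (overflow 22)
  36÷1 = 36 each, +1 to first 0

Closure order: Cedarfen, Hollowpine, Ashgrove, Briarlake, Fernhollow
Last habitat: Elkhorn with 65 animals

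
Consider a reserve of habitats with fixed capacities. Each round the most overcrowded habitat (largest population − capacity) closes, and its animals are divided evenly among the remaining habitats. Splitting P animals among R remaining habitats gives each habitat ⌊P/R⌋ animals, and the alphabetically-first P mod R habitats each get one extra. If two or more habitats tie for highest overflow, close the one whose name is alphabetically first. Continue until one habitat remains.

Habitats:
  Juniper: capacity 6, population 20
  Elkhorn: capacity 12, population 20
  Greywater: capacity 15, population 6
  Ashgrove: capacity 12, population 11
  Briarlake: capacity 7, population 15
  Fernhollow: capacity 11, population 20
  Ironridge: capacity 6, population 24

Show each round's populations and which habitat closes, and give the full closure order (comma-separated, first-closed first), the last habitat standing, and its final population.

Closure order: Ironridge, Juniper, Fernhollow, Briarlake, Elkhorn, Ashgrove
Last habitat: Greywater with 116 animals

Round 1: Ashgrove=11 Briarlake=15 Elkhorn=20 Fernhollow=20 Greywater=6 Ironridge=24 Juniper=20 → close Ironridge (overflow 18)
  24÷6 = 4 each, +1 to first 0
Round 2: Ashgrove=15 Briarlake=19 Elkhorn=24 Fernhollow=24 Greywater=10 Juniper=24 → close Juniper (overflow 18)
  24÷5 = 4 each, +1 to first 4
Round 3: Ashgrove=20 Briarlake=24 Elkhorn=29 Fernhollow=29 Greywater=14 → close Fernhollow (overflow 18)
  29÷4 = 7 each, +1 to first 1
Round 4: Ashgrove=28 Briarlake=31 Elkhorn=36 Greywater=21 → close Briarlake (overflow 24)
  31÷3 = 10 each, +1 to first 1
Round 5: Ashgrove=39 Elkhorn=46 Greywater=31 → close Elkhorn (overflow 34)
  46÷2 = 23 each, +1 to first 0
Round 6: Ashgrove=62 Greywater=54 → close Ashgrove (overflow 50)
  62÷1 = 62 each, +1 to first 0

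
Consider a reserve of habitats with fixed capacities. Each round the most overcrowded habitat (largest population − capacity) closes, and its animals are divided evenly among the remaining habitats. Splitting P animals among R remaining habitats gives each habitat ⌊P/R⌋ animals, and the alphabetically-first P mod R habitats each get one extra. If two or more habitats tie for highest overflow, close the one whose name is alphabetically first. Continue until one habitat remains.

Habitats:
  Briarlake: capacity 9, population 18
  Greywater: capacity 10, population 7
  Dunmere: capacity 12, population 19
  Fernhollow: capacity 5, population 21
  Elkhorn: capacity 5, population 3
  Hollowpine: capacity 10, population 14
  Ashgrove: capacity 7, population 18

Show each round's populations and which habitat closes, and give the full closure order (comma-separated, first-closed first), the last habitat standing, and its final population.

Closure order: Fernhollow, Ashgrove, Briarlake, Dunmere, Hollowpine, Elkhorn
Last habitat: Greywater with 100 animals

Round 1: Ashgrove=18 Briarlake=18 Dunmere=19 Elkhorn=3 Fernhollow=21 Greywater=7 Hollowpine=14 → close Fernhollow (overflow 16)
  21÷6 = 3 each, +1 to first 3
Round 2: Ashgrove=22 Briarlake=22 Dunmere=23 Elkhorn=6 Greywater=10 Hollowpine=17 → close Ashgrove (overflow 15)
  22÷5 = 4 each, +1 to first 2
Round 3: Briarlake=27 Dunmere=28 Elkhorn=10 Greywater=14 Hollowpine=21 → close Briarlake (overflow 18)
  27÷4 = 6 each, +1 to first 3
Round 4: Dunmere=35 Elkhorn=17 Greywater=21 Hollowpine=27 → close Dunmere (overflow 23)
  35÷3 = 11 each, +1 to first 2
Round 5: Elkhorn=29 Greywater=33 Hollowpine=38 → close Hollowpine (overflow 28)
  38÷2 = 19 each, +1 to first 0
Round 6: Elkhorn=48 Greywater=52 → close Elkhorn (overflow 43)
  48÷1 = 48 each, +1 to first 0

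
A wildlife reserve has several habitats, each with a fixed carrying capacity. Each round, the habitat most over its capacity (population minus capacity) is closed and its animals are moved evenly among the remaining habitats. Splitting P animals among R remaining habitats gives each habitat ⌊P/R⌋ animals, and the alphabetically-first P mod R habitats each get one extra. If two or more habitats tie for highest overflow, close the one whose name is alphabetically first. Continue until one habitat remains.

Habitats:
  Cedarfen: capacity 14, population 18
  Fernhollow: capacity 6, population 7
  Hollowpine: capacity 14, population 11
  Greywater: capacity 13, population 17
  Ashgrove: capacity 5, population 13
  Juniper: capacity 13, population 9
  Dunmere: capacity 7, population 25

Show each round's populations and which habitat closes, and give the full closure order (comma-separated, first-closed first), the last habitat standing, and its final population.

Round 1: Ashgrove=13 Cedarfen=18 Dunmere=25 Fernhollow=7 Greywater=17 Hollowpine=11 Juniper=9 → close Dunmere (overflow 18)
  25÷6 = 4 each, +1 to first 1
Round 2: Ashgrove=18 Cedarfen=22 Fernhollow=11 Greywater=21 Hollowpine=15 Juniper=13 → close Ashgrove (overflow 13)
  18÷5 = 3 each, +1 to first 3
Round 3: Cedarfen=26 Fernhollow=15 Greywater=25 Hollowpine=18 Juniper=16 → close Cedarfen (overflow 12)
  26÷4 = 6 each, +1 to first 2
Round 4: Fernhollow=22 Greywater=32 Hollowpine=24 Juniper=22 → close Greywater (overflow 19)
  32÷3 = 10 each, +1 to first 2
Round 5: Fernhollow=33 Hollowpine=35 Juniper=32 → close Fernhollow (overflow 27)
  33÷2 = 16 each, +1 to first 1
Round 6: Hollowpine=52 Juniper=48 → close Hollowpine (overflow 38)
  52÷1 = 52 each, +1 to first 0

Closure order: Dunmere, Ashgrove, Cedarfen, Greywater, Fernhollow, Hollowpine
Last habitat: Juniper with 100 animals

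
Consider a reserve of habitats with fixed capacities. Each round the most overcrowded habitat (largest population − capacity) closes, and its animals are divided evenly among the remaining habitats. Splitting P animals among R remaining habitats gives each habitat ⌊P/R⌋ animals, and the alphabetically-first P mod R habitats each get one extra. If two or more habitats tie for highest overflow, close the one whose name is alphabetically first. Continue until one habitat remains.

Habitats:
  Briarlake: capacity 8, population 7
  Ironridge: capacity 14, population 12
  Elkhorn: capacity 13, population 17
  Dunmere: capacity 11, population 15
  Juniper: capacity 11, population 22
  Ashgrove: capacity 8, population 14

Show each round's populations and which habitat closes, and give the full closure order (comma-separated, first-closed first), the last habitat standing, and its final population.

Round 1: Ashgrove=14 Briarlake=7 Dunmere=15 Elkhorn=17 Ironridge=12 Juniper=22 → close Juniper (overflow 11)
  22÷5 = 4 each, +1 to first 2
Round 2: Ashgrove=19 Briarlake=12 Dunmere=19 Elkhorn=21 Ironridge=16 → close Ashgrove (overflow 11)
  19÷4 = 4 each, +1 to first 3
Round 3: Briarlake=17 Dunmere=24 Elkhorn=26 Ironridge=20 → close Dunmere (overflow 13)
  24÷3 = 8 each, +1 to first 0
Round 4: Briarlake=25 Elkhorn=34 Ironridge=28 → close Elkhorn (overflow 21)
  34÷2 = 17 each, +1 to first 0
Round 5: Briarlake=42 Ironridge=45 → close Briarlake (overflow 34)
  42÷1 = 42 each, +1 to first 0

Closure order: Juniper, Ashgrove, Dunmere, Elkhorn, Briarlake
Last habitat: Ironridge with 87 animals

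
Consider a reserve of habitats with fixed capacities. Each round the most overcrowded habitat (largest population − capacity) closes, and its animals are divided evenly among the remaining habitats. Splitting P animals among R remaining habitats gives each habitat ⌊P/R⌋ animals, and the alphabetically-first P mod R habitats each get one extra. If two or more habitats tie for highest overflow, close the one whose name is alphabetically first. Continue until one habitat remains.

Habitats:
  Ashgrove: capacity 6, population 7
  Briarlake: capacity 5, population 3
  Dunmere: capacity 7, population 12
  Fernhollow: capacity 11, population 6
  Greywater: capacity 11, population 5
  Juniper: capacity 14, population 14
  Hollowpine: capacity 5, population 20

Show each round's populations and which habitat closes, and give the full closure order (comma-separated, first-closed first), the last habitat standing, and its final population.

Round 1: Ashgrove=7 Briarlake=3 Dunmere=12 Fernhollow=6 Greywater=5 Hollowpine=20 Juniper=14 → close Hollowpine (overflow 15)
  20÷6 = 3 each, +1 to first 2
Round 2: Ashgrove=11 Briarlake=7 Dunmere=15 Fernhollow=9 Greywater=8 Juniper=17 → close Dunmere (overflow 8)
  15÷5 = 3 each, +1 to first 0
Round 3: Ashgrove=14 Briarlake=10 Fernhollow=12 Greywater=11 Juniper=20 → close Ashgrove (overflow 8)
  14÷4 = 3 each, +1 to first 2
Round 4: Briarlake=14 Fernhollow=16 Greywater=14 Juniper=23 → close Briarlake (overflow 9)
  14÷3 = 4 each, +1 to first 2
Round 5: Fernhollow=21 Greywater=19 Juniper=27 → close Juniper (overflow 13)
  27÷2 = 13 each, +1 to first 1
Round 6: Fernhollow=35 Greywater=32 → close Fernhollow (overflow 24)
  35÷1 = 35 each, +1 to first 0

Closure order: Hollowpine, Dunmere, Ashgrove, Briarlake, Juniper, Fernhollow
Last habitat: Greywater with 67 animals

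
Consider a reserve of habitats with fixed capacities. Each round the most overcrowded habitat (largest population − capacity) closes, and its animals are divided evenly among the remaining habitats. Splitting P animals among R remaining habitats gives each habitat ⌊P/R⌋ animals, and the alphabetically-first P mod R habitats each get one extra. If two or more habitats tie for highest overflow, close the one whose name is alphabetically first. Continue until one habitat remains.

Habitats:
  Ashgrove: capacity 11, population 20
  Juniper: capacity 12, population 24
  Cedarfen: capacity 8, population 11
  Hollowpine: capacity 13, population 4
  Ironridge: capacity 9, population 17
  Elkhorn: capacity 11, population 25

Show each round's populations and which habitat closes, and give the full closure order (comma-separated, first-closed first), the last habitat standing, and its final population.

Closure order: Elkhorn, Juniper, Ashgrove, Ironridge, Cedarfen
Last habitat: Hollowpine with 101 animals

Round 1: Ashgrove=20 Cedarfen=11 Elkhorn=25 Hollowpine=4 Ironridge=17 Juniper=24 → close Elkhorn (overflow 14)
  25÷5 = 5 each, +1 to first 0
Round 2: Ashgrove=25 Cedarfen=16 Hollowpine=9 Ironridge=22 Juniper=29 → close Juniper (overflow 17)
  29÷4 = 7 each, +1 to first 1
Round 3: Ashgrove=33 Cedarfen=23 Hollowpine=16 Ironridge=29 → close Ashgrove (overflow 22)
  33÷3 = 11 each, +1 to first 0
Round 4: Cedarfen=34 Hollowpine=27 Ironridge=40 → close Ironridge (overflow 31)
  40÷2 = 20 each, +1 to first 0
Round 5: Cedarfen=54 Hollowpine=47 → close Cedarfen (overflow 46)
  54÷1 = 54 each, +1 to first 0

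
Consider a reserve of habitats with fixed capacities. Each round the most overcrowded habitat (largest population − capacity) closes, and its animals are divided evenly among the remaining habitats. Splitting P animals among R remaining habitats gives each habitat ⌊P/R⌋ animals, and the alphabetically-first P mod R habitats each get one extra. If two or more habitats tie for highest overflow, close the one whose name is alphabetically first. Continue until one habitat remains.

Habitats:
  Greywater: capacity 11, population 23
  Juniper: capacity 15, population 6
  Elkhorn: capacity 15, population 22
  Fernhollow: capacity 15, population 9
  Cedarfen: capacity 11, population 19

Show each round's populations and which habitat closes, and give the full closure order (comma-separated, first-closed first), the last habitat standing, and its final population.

Round 1: Cedarfen=19 Elkhorn=22 Fernhollow=9 Greywater=23 Juniper=6 → close Greywater (overflow 12)
  23÷4 = 5 each, +1 to first 3
Round 2: Cedarfen=25 Elkhorn=28 Fernhollow=15 Juniper=11 → close Cedarfen (overflow 14)
  25÷3 = 8 each, +1 to first 1
Round 3: Elkhorn=37 Fernhollow=23 Juniper=19 → close Elkhorn (overflow 22)
  37÷2 = 18 each, +1 to first 1
Round 4: Fernhollow=42 Juniper=37 → close Fernhollow (overflow 27)
  42÷1 = 42 each, +1 to first 0

Closure order: Greywater, Cedarfen, Elkhorn, Fernhollow
Last habitat: Juniper with 79 animals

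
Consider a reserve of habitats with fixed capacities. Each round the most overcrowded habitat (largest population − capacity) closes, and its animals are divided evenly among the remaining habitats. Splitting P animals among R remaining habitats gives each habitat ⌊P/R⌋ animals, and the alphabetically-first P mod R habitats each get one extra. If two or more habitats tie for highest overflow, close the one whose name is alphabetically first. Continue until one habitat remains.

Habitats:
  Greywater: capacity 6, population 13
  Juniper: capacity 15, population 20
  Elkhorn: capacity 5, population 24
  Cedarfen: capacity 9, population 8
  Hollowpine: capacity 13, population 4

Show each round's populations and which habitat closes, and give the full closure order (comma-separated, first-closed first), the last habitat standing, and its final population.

Round 1: Cedarfen=8 Elkhorn=24 Greywater=13 Hollowpine=4 Juniper=20 → close Elkhorn (overflow 19)
  24÷4 = 6 each, +1 to first 0
Round 2: Cedarfen=14 Greywater=19 Hollowpine=10 Juniper=26 → close Greywater (overflow 13)
  19÷3 = 6 each, +1 to first 1
Round 3: Cedarfen=21 Hollowpine=16 Juniper=32 → close Juniper (overflow 17)
  32÷2 = 16 each, +1 to first 0
Round 4: Cedarfen=37 Hollowpine=32 → close Cedarfen (overflow 28)
  37÷1 = 37 each, +1 to first 0

Closure order: Elkhorn, Greywater, Juniper, Cedarfen
Last habitat: Hollowpine with 69 animals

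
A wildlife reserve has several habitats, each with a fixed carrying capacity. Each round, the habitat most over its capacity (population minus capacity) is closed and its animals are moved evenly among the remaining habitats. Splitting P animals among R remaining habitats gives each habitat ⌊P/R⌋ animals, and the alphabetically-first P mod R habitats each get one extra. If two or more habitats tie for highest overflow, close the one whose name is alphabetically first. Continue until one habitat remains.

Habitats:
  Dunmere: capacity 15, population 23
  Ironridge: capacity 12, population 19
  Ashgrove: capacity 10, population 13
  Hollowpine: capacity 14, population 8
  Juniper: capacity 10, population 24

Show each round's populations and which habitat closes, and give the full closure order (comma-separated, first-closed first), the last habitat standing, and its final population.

Round 1: Ashgrove=13 Dunmere=23 Hollowpine=8 Ironridge=19 Juniper=24 → close Juniper (overflow 14)
  24÷4 = 6 each, +1 to first 0
Round 2: Ashgrove=19 Dunmere=29 Hollowpine=14 Ironridge=25 → close Dunmere (overflow 14)
  29÷3 = 9 each, +1 to first 2
Round 3: Ashgrove=29 Hollowpine=24 Ironridge=34 → close Ironridge (overflow 22)
  34÷2 = 17 each, +1 to first 0
Round 4: Ashgrove=46 Hollowpine=41 → close Ashgrove (overflow 36)
  46÷1 = 46 each, +1 to first 0

Closure order: Juniper, Dunmere, Ironridge, Ashgrove
Last habitat: Hollowpine with 87 animals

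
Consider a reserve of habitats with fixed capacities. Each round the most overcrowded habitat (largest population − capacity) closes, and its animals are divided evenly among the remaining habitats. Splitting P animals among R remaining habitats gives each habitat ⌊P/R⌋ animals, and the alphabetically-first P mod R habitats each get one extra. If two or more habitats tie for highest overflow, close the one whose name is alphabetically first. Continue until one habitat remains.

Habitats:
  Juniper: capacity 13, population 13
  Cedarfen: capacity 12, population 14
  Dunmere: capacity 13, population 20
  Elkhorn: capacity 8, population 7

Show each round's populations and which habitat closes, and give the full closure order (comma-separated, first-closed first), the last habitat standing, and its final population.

Round 1: Cedarfen=14 Dunmere=20 Elkhorn=7 Juniper=13 → close Dunmere (overflow 7)
  20÷3 = 6 each, +1 to first 2
Round 2: Cedarfen=21 Elkhorn=14 Juniper=19 → close Cedarfen (overflow 9)
  21÷2 = 10 each, +1 to first 1
Round 3: Elkhorn=25 Juniper=29 → close Elkhorn (overflow 17)
  25÷1 = 25 each, +1 to first 0

Closure order: Dunmere, Cedarfen, Elkhorn
Last habitat: Juniper with 54 animals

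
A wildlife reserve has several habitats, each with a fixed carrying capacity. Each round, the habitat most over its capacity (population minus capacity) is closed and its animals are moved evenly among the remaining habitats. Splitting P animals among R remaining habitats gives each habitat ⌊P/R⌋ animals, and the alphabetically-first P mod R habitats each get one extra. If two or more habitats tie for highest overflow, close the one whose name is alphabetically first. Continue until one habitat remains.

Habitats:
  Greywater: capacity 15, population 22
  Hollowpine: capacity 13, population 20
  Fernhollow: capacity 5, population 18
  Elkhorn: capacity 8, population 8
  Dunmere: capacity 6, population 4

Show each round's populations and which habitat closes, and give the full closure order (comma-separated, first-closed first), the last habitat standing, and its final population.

Closure order: Fernhollow, Greywater, Hollowpine, Elkhorn
Last habitat: Dunmere with 72 animals

Round 1: Dunmere=4 Elkhorn=8 Fernhollow=18 Greywater=22 Hollowpine=20 → close Fernhollow (overflow 13)
  18÷4 = 4 each, +1 to first 2
Round 2: Dunmere=9 Elkhorn=13 Greywater=26 Hollowpine=24 → close Greywater (overflow 11)
  26÷3 = 8 each, +1 to first 2
Round 3: Dunmere=18 Elkhorn=22 Hollowpine=32 → close Hollowpine (overflow 19)
  32÷2 = 16 each, +1 to first 0
Round 4: Dunmere=34 Elkhorn=38 → close Elkhorn (overflow 30)
  38÷1 = 38 each, +1 to first 0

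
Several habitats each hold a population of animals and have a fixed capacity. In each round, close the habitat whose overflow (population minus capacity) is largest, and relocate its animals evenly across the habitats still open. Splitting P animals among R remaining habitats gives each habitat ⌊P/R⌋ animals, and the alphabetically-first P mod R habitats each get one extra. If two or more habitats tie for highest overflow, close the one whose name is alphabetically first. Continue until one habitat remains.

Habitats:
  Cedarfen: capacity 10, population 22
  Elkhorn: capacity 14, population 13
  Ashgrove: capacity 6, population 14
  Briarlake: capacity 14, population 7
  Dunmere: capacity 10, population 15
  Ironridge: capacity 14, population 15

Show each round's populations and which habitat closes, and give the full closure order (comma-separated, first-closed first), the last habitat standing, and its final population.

Round 1: Ashgrove=14 Briarlake=7 Cedarfen=22 Dunmere=15 Elkhorn=13 Ironridge=15 → close Cedarfen (overflow 12)
  22÷5 = 4 each, +1 to first 2
Round 2: Ashgrove=19 Briarlake=12 Dunmere=19 Elkhorn=17 Ironridge=19 → close Ashgrove (overflow 13)
  19÷4 = 4 each, +1 to first 3
Round 3: Briarlake=17 Dunmere=24 Elkhorn=22 Ironridge=23 → close Dunmere (overflow 14)
  24÷3 = 8 each, +1 to first 0
Round 4: Briarlake=25 Elkhorn=30 Ironridge=31 → close Ironridge (overflow 17)
  31÷2 = 15 each, +1 to first 1
Round 5: Briarlake=41 Elkhorn=45 → close Elkhorn (overflow 31)
  45÷1 = 45 each, +1 to first 0

Closure order: Cedarfen, Ashgrove, Dunmere, Ironridge, Elkhorn
Last habitat: Briarlake with 86 animals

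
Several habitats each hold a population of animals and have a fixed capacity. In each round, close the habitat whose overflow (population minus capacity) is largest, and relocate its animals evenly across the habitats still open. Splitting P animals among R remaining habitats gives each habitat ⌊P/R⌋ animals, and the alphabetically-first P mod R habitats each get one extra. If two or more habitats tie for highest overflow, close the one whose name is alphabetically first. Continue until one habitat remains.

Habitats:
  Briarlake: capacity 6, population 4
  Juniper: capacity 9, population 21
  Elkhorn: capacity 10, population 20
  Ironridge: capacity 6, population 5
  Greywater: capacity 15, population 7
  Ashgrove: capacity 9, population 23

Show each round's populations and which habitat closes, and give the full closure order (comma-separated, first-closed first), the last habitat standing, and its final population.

Closure order: Ashgrove, Juniper, Elkhorn, Briarlake, Ironridge
Last habitat: Greywater with 80 animals

Round 1: Ashgrove=23 Briarlake=4 Elkhorn=20 Greywater=7 Ironridge=5 Juniper=21 → close Ashgrove (overflow 14)
  23÷5 = 4 each, +1 to first 3
Round 2: Briarlake=9 Elkhorn=25 Greywater=12 Ironridge=9 Juniper=25 → close Juniper (overflow 16)
  25÷4 = 6 each, +1 to first 1
Round 3: Briarlake=16 Elkhorn=31 Greywater=18 Ironridge=15 → close Elkhorn (overflow 21)
  31÷3 = 10 each, +1 to first 1
Round 4: Briarlake=27 Greywater=28 Ironridge=25 → close Briarlake (overflow 21)
  27÷2 = 13 each, +1 to first 1
Round 5: Greywater=42 Ironridge=38 → close Ironridge (overflow 32)
  38÷1 = 38 each, +1 to first 0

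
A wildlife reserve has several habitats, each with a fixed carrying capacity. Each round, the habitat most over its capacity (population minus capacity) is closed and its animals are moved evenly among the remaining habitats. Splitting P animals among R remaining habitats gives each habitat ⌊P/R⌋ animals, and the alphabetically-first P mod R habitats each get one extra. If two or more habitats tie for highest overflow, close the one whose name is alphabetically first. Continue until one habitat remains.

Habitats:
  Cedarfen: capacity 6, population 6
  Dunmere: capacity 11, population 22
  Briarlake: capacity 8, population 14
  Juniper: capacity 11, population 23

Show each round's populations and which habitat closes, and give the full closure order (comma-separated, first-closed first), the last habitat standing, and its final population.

Closure order: Juniper, Dunmere, Briarlake
Last habitat: Cedarfen with 65 animals

Round 1: Briarlake=14 Cedarfen=6 Dunmere=22 Juniper=23 → close Juniper (overflow 12)
  23÷3 = 7 each, +1 to first 2
Round 2: Briarlake=22 Cedarfen=14 Dunmere=29 → close Dunmere (overflow 18)
  29÷2 = 14 each, +1 to first 1
Round 3: Briarlake=37 Cedarfen=28 → close Briarlake (overflow 29)
  37÷1 = 37 each, +1 to first 0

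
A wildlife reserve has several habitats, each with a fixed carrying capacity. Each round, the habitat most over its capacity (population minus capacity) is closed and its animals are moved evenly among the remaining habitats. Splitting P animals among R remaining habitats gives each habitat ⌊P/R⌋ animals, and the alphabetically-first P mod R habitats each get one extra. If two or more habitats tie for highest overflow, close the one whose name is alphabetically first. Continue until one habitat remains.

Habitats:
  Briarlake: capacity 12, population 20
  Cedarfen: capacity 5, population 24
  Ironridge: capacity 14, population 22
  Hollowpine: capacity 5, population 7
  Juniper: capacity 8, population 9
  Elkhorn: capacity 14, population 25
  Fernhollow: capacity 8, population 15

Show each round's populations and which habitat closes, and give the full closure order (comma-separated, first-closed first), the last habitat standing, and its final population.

Closure order: Cedarfen, Elkhorn, Briarlake, Fernhollow, Ironridge, Hollowpine
Last habitat: Juniper with 122 animals

Round 1: Briarlake=20 Cedarfen=24 Elkhorn=25 Fernhollow=15 Hollowpine=7 Ironridge=22 Juniper=9 → close Cedarfen (overflow 19)
  24÷6 = 4 each, +1 to first 0
Round 2: Briarlake=24 Elkhorn=29 Fernhollow=19 Hollowpine=11 Ironridge=26 Juniper=13 → close Elkhorn (overflow 15)
  29÷5 = 5 each, +1 to first 4
Round 3: Briarlake=30 Fernhollow=25 Hollowpine=17 Ironridge=32 Juniper=18 → close Briarlake (overflow 18)
  30÷4 = 7 each, +1 to first 2
Round 4: Fernhollow=33 Hollowpine=25 Ironridge=39 Juniper=25 → close Fernhollow (overflow 25)
  33÷3 = 11 each, +1 to first 0
Round 5: Hollowpine=36 Ironridge=50 Juniper=36 → close Ironridge (overflow 36)
  50÷2 = 25 each, +1 to first 0
Round 6: Hollowpine=61 Juniper=61 → close Hollowpine (overflow 56)
  61÷1 = 61 each, +1 to first 0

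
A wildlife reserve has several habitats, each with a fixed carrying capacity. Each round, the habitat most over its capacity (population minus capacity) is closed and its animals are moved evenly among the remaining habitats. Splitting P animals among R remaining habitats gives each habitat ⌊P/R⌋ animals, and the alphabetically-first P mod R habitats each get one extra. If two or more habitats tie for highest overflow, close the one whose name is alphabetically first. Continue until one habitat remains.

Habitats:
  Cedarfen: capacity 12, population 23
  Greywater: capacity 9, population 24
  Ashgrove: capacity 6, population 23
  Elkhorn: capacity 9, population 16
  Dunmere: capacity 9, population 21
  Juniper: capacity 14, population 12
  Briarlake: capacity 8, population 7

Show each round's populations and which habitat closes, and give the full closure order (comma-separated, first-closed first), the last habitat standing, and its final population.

Round 1: Ashgrove=23 Briarlake=7 Cedarfen=23 Dunmere=21 Elkhorn=16 Greywater=24 Juniper=12 → close Ashgrove (overflow 17)
  23÷6 = 3 each, +1 to first 5
Round 2: Briarlake=11 Cedarfen=27 Dunmere=25 Elkhorn=20 Greywater=28 Juniper=15 → close Greywater (overflow 19)
  28÷5 = 5 each, +1 to first 3
Round 3: Briarlake=17 Cedarfen=33 Dunmere=31 Elkhorn=25 Juniper=20 → close Dunmere (overflow 22)
  31÷4 = 7 each, +1 to first 3
Round 4: Briarlake=25 Cedarfen=41 Elkhorn=33 Juniper=27 → close Cedarfen (overflow 29)
  41÷3 = 13 each, +1 to first 2
Round 5: Briarlake=39 Elkhorn=47 Juniper=40 → close Elkhorn (overflow 38)
  47÷2 = 23 each, +1 to first 1
Round 6: Briarlake=63 Juniper=63 → close Briarlake (overflow 55)
  63÷1 = 63 each, +1 to first 0

Closure order: Ashgrove, Greywater, Dunmere, Cedarfen, Elkhorn, Briarlake
Last habitat: Juniper with 126 animals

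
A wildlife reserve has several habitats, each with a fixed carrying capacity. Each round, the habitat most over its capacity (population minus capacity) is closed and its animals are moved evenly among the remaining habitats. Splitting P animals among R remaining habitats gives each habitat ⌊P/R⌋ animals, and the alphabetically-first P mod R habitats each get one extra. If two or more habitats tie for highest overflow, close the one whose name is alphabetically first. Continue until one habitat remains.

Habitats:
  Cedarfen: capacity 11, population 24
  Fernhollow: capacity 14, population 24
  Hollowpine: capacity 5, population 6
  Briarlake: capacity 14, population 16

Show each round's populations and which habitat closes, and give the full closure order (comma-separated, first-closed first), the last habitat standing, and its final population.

Round 1: Briarlake=16 Cedarfen=24 Fernhollow=24 Hollowpine=6 → close Cedarfen (overflow 13)
  24÷3 = 8 each, +1 to first 0
Round 2: Briarlake=24 Fernhollow=32 Hollowpine=14 → close Fernhollow (overflow 18)
  32÷2 = 16 each, +1 to first 0
Round 3: Briarlake=40 Hollowpine=30 → close Briarlake (overflow 26)
  40÷1 = 40 each, +1 to first 0

Closure order: Cedarfen, Fernhollow, Briarlake
Last habitat: Hollowpine with 70 animals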